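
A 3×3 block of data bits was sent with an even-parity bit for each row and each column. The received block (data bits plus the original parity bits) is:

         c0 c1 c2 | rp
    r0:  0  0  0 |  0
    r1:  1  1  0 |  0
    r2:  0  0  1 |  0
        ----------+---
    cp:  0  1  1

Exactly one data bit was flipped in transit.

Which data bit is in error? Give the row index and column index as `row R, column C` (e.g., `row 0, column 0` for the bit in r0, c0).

Recompute each row's even parity and compare to rp:
  r0: data parity 0, sent rp 0 → ok
  r1: data parity 0, sent rp 0 → ok
  r2: data parity 1, sent rp 0 → mismatch
Recompute each column's even parity and compare to cp:
  c0: data parity 1, sent cp 0 → mismatch
  c1: data parity 1, sent cp 1 → ok
  c2: data parity 1, sent cp 1 → ok
Exactly one row (r2) and one column (c0) fail → the flipped bit is at their intersection.

row 2, column 0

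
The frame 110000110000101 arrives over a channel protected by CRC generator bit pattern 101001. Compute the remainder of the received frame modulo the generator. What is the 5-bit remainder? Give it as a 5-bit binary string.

00100

Modulo-2 division of 110000110000101 by 101001:
  pos 0: 110000 XOR 101001 = 011001
  pos 1: 110011 XOR 101001 = 011010
  pos 2: 110101 XOR 101001 = 011100
  pos 3: 111000 XOR 101001 = 010001
  pos 4: 100010 XOR 101001 = 001011
  pos 6: 101100 XOR 101001 = 000101
  pos 9: 101101 XOR 101001 = 000100
Remainder = 00100 (nonzero — an error is detected).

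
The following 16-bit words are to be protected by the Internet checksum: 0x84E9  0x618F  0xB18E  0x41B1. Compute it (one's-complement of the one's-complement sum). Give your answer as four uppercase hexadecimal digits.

One's-complement addition (fold any carry out of bit 15 back into bit 0):
  0x84E9 + 0x618F = 0x0E678
  0xE678 + 0xB18E = 0x19806 → wrap carry → 0x9807
  0x9807 + 0x41B1 = 0x0D9B8
One's-complement sum = 0xD9B8.
Checksum = ~0xD9B8 & 0xFFFF = 0x2647.

2647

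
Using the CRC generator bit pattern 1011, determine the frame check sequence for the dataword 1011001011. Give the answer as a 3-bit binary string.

Append 3 zeros: 1011001011000. Divide by 1011 (XOR where the leading bit is 1):
  pos 0: 1011 XOR 1011 = 0000
  pos 6: 1011 XOR 1011 = 0000
Remainder (last 3 bits) = 000. This is the CRC / FCS.

000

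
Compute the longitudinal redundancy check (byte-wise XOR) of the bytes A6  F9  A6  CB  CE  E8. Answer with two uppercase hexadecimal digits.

XOR the bytes together:
  start with 0xA6
  0xA6 ⊕ 0xF9 = 0x5F
  0x5F ⊕ 0xA6 = 0xF9
  0xF9 ⊕ 0xCB = 0x32
  0x32 ⊕ 0xCE = 0xFC
  0xFC ⊕ 0xE8 = 0x14

14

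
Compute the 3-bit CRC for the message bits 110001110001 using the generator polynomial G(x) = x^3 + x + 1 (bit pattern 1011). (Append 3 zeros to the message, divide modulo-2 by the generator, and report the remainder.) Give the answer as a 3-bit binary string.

000

Append 3 zeros: 110001110001000. Divide by 1011 (XOR where the leading bit is 1):
  pos 0: 1100 XOR 1011 = 0111
  pos 1: 1110 XOR 1011 = 0101
  pos 2: 1011 XOR 1011 = 0000
  pos 6: 1100 XOR 1011 = 0111
  pos 7: 1110 XOR 1011 = 0101
  pos 8: 1011 XOR 1011 = 0000
Remainder (last 3 bits) = 000. This is the CRC / FCS.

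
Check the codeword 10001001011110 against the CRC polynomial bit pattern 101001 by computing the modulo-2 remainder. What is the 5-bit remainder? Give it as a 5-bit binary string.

00100

Modulo-2 division of 10001001011110 by 101001:
  pos 0: 100010 XOR 101001 = 001011
  pos 2: 101101 XOR 101001 = 000100
  pos 5: 100011 XOR 101001 = 001010
  pos 7: 101011 XOR 101001 = 000010
Remainder = 00100 (nonzero — an error is detected).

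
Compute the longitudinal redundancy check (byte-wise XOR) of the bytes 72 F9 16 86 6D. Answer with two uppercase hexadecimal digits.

XOR the bytes together:
  start with 0x72
  0x72 ⊕ 0xF9 = 0x8B
  0x8B ⊕ 0x16 = 0x9D
  0x9D ⊕ 0x86 = 0x1B
  0x1B ⊕ 0x6D = 0x76

76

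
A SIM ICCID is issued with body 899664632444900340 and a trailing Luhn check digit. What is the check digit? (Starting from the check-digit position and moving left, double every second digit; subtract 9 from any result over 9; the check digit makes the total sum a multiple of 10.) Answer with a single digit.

Partial digits right→left: 0 4 3 0 0 9 4 4 4 2 3 6 4 6 6 9 9 8
Double every second digit counting from the check-digit position (so the 1st, 3rd, 5th, ... of the partial from the right).
  doubled (with −9 where >9): 0 6 0 8 8 6 8 3 9 → sum 48
  kept as-is: 4 0 9 4 2 6 6 9 8 → sum 48
Total = 48 + 48 = 96.
Check digit = (10 − (96 mod 10)) mod 10 = 4.

4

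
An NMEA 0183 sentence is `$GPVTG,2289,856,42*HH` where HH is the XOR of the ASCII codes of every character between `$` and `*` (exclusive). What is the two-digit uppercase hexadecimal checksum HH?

42

XOR the ASCII codes of the payload characters:
  'G' = 0x47 → acc = 0x47
  'P' = 0x50 → acc = 0x17
  'V' = 0x56 → acc = 0x41
  'T' = 0x54 → acc = 0x15
  'G' = 0x47 → acc = 0x52
  ',' = 0x2C → acc = 0x7E
  '2' = 0x32 → acc = 0x4C
  '2' = 0x32 → acc = 0x7E
  '8' = 0x38 → acc = 0x46
  '9' = 0x39 → acc = 0x7F
  ',' = 0x2C → acc = 0x53
  '8' = 0x38 → acc = 0x6B
  '5' = 0x35 → acc = 0x5E
  '6' = 0x36 → acc = 0x68
  ',' = 0x2C → acc = 0x44
  '4' = 0x34 → acc = 0x70
  '2' = 0x32 → acc = 0x42
Checksum = 0x42.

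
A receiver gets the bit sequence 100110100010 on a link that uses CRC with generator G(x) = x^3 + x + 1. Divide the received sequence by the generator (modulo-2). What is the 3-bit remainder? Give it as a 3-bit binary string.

000

Modulo-2 division of 100110100010 by 1011:
  pos 0: 1001 XOR 1011 = 0010
  pos 2: 1010 XOR 1011 = 0001
  pos 5: 1100 XOR 1011 = 0111
  pos 6: 1110 XOR 1011 = 0101
  pos 7: 1011 XOR 1011 = 0000
Remainder = 000 (zero — the frame passes the CRC check).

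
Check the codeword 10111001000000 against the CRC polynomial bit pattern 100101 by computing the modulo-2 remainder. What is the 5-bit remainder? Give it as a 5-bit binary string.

11010

Modulo-2 division of 10111001000000 by 100101:
  pos 0: 101110 XOR 100101 = 001011
  pos 2: 101101 XOR 100101 = 001000
  pos 4: 100000 XOR 100101 = 000101
  pos 7: 101000 XOR 100101 = 001101
Remainder = 11010 (nonzero — an error is detected).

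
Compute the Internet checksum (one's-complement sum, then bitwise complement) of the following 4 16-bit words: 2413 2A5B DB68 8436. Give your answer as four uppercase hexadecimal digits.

51F2

One's-complement addition (fold any carry out of bit 15 back into bit 0):
  0x2413 + 0x2A5B = 0x04E6E
  0x4E6E + 0xDB68 = 0x129D6 → wrap carry → 0x29D7
  0x29D7 + 0x8436 = 0x0AE0D
One's-complement sum = 0xAE0D.
Checksum = ~0xAE0D & 0xFFFF = 0x51F2.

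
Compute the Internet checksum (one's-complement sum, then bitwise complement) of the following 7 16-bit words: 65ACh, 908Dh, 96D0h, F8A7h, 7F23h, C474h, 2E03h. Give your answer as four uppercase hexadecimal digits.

08B2

One's-complement addition (fold any carry out of bit 15 back into bit 0):
  0x65AC + 0x908D = 0x0F639
  0xF639 + 0x96D0 = 0x18D09 → wrap carry → 0x8D0A
  0x8D0A + 0xF8A7 = 0x185B1 → wrap carry → 0x85B2
  0x85B2 + 0x7F23 = 0x104D5 → wrap carry → 0x04D6
  0x04D6 + 0xC474 = 0x0C94A
  0xC94A + 0x2E03 = 0x0F74D
One's-complement sum = 0xF74D.
Checksum = ~0xF74D & 0xFFFF = 0x08B2.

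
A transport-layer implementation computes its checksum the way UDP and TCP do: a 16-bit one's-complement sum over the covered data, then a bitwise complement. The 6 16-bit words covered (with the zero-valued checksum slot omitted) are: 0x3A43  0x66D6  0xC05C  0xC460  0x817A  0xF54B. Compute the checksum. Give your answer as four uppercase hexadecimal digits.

One's-complement addition (fold any carry out of bit 15 back into bit 0):
  0x3A43 + 0x66D6 = 0x0A119
  0xA119 + 0xC05C = 0x16175 → wrap carry → 0x6176
  0x6176 + 0xC460 = 0x125D6 → wrap carry → 0x25D7
  0x25D7 + 0x817A = 0x0A751
  0xA751 + 0xF54B = 0x19C9C → wrap carry → 0x9C9D
One's-complement sum = 0x9C9D.
Checksum = ~0x9C9D & 0xFFFF = 0x6362.

6362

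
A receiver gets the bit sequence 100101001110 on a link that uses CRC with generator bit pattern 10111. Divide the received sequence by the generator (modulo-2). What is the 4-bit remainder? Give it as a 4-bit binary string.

Modulo-2 division of 100101001110 by 10111:
  pos 0: 10010 XOR 10111 = 00101
  pos 2: 10110 XOR 10111 = 00001
  pos 6: 10111 XOR 10111 = 00000
Remainder = 0000 (zero — the frame passes the CRC check).

0000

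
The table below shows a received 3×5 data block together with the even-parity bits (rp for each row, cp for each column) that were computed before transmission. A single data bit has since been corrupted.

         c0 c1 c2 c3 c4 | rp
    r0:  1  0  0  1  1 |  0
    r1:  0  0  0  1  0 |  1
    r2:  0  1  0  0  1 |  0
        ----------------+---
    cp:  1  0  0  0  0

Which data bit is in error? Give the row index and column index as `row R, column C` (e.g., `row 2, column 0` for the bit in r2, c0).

Recompute each row's even parity and compare to rp:
  r0: data parity 1, sent rp 0 → mismatch
  r1: data parity 1, sent rp 1 → ok
  r2: data parity 0, sent rp 0 → ok
Recompute each column's even parity and compare to cp:
  c0: data parity 1, sent cp 1 → ok
  c1: data parity 1, sent cp 0 → mismatch
  c2: data parity 0, sent cp 0 → ok
  c3: data parity 0, sent cp 0 → ok
  c4: data parity 0, sent cp 0 → ok
Exactly one row (r0) and one column (c1) fail → the flipped bit is at their intersection.

row 0, column 1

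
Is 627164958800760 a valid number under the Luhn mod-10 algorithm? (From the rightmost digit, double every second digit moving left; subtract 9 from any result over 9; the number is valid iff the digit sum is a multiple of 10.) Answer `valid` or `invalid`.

invalid

From the right, keep odd positions and double even positions (subtract 9 from any doubled value over 9):
  doubled (positions 2,4,...): 3 0 7 1 8 2 4 → sum 25
  kept (positions 1,3,...): 0 7 0 8 9 6 7 6 → sum 43
Total = 68.
68 mod 10 = 8, so the number is invalid.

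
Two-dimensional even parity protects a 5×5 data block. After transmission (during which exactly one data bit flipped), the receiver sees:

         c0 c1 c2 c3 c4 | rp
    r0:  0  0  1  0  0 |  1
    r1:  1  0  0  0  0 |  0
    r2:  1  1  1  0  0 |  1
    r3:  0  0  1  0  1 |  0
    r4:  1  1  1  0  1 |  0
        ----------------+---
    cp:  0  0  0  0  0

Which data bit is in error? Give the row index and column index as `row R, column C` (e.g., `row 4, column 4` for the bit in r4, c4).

row 1, column 0

Recompute each row's even parity and compare to rp:
  r0: data parity 1, sent rp 1 → ok
  r1: data parity 1, sent rp 0 → mismatch
  r2: data parity 1, sent rp 1 → ok
  r3: data parity 0, sent rp 0 → ok
  r4: data parity 0, sent rp 0 → ok
Recompute each column's even parity and compare to cp:
  c0: data parity 1, sent cp 0 → mismatch
  c1: data parity 0, sent cp 0 → ok
  c2: data parity 0, sent cp 0 → ok
  c3: data parity 0, sent cp 0 → ok
  c4: data parity 0, sent cp 0 → ok
Exactly one row (r1) and one column (c0) fail → the flipped bit is at their intersection.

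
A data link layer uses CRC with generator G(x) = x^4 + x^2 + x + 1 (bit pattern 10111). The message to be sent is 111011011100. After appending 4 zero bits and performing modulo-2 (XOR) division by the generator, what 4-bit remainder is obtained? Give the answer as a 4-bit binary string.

Append 4 zeros: 1110110111000000. Divide by 10111 (XOR where the leading bit is 1):
  pos 0: 11101 XOR 10111 = 01010
  pos 1: 10101 XOR 10111 = 00010
  pos 4: 10011 XOR 10111 = 00100
  pos 6: 10010 XOR 10111 = 00101
  pos 8: 10100 XOR 10111 = 00011
  pos 11: 11000 XOR 10111 = 01111
Remainder (last 4 bits) = 1111. This is the CRC / FCS.

1111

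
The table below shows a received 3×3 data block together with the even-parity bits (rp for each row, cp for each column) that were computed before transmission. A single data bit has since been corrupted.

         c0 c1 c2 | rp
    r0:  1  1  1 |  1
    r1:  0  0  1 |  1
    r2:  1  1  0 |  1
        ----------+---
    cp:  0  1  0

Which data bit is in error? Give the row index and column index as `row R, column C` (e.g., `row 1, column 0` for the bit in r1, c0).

Recompute each row's even parity and compare to rp:
  r0: data parity 1, sent rp 1 → ok
  r1: data parity 1, sent rp 1 → ok
  r2: data parity 0, sent rp 1 → mismatch
Recompute each column's even parity and compare to cp:
  c0: data parity 0, sent cp 0 → ok
  c1: data parity 0, sent cp 1 → mismatch
  c2: data parity 0, sent cp 0 → ok
Exactly one row (r2) and one column (c1) fail → the flipped bit is at their intersection.

row 2, column 1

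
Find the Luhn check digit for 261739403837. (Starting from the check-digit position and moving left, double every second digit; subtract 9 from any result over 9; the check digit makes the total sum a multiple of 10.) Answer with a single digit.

Partial digits right→left: 7 3 8 3 0 4 9 3 7 1 6 2
Double every second digit counting from the check-digit position (so the 1st, 3rd, 5th, ... of the partial from the right).
  doubled (with −9 where >9): 5 7 0 9 5 3 → sum 29
  kept as-is: 3 3 4 3 1 2 → sum 16
Total = 29 + 16 = 45.
Check digit = (10 − (45 mod 10)) mod 10 = 5.

5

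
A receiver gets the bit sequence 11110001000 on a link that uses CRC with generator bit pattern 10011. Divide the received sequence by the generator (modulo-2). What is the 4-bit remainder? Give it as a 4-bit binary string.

1011

Modulo-2 division of 11110001000 by 10011:
  pos 0: 11110 XOR 10011 = 01101
  pos 1: 11010 XOR 10011 = 01001
  pos 2: 10010 XOR 10011 = 00001
  pos 6: 11000 XOR 10011 = 01011
Remainder = 1011 (nonzero — an error is detected).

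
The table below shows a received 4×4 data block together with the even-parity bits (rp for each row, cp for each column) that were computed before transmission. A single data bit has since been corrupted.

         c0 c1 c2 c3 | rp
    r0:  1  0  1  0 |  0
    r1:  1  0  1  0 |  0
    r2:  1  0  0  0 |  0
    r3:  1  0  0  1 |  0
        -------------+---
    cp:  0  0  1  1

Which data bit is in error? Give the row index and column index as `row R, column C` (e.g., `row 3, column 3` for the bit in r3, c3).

Recompute each row's even parity and compare to rp:
  r0: data parity 0, sent rp 0 → ok
  r1: data parity 0, sent rp 0 → ok
  r2: data parity 1, sent rp 0 → mismatch
  r3: data parity 0, sent rp 0 → ok
Recompute each column's even parity and compare to cp:
  c0: data parity 0, sent cp 0 → ok
  c1: data parity 0, sent cp 0 → ok
  c2: data parity 0, sent cp 1 → mismatch
  c3: data parity 1, sent cp 1 → ok
Exactly one row (r2) and one column (c2) fail → the flipped bit is at their intersection.

row 2, column 2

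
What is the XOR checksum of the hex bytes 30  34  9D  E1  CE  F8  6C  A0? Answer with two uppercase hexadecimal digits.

XOR the bytes together:
  start with 0x30
  0x30 ⊕ 0x34 = 0x04
  0x04 ⊕ 0x9D = 0x99
  0x99 ⊕ 0xE1 = 0x78
  0x78 ⊕ 0xCE = 0xB6
  0xB6 ⊕ 0xF8 = 0x4E
  0x4E ⊕ 0x6C = 0x22
  0x22 ⊕ 0xA0 = 0x82

82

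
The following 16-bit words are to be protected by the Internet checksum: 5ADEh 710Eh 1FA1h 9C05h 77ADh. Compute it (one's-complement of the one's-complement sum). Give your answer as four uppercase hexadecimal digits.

00BF

One's-complement addition (fold any carry out of bit 15 back into bit 0):
  0x5ADE + 0x710E = 0x0CBEC
  0xCBEC + 0x1FA1 = 0x0EB8D
  0xEB8D + 0x9C05 = 0x18792 → wrap carry → 0x8793
  0x8793 + 0x77AD = 0x0FF40
One's-complement sum = 0xFF40.
Checksum = ~0xFF40 & 0xFFFF = 0x00BF.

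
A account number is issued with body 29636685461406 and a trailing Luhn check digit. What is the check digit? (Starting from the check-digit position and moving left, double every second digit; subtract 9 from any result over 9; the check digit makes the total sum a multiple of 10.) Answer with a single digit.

Partial digits right→left: 6 0 4 1 6 4 5 8 6 6 3 6 9 2
Double every second digit counting from the check-digit position (so the 1st, 3rd, 5th, ... of the partial from the right).
  doubled (with −9 where >9): 3 8 3 1 3 6 9 → sum 33
  kept as-is: 0 1 4 8 6 6 2 → sum 27
Total = 33 + 27 = 60.
Check digit = (10 − (60 mod 10)) mod 10 = 0.

0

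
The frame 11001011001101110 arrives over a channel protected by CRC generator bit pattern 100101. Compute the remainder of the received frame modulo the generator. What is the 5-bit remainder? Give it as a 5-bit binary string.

Modulo-2 division of 11001011001101110 by 100101:
  pos 0: 110010 XOR 100101 = 010111
  pos 1: 101111 XOR 100101 = 001010
  pos 3: 101010 XOR 100101 = 001111
  pos 5: 111101 XOR 100101 = 011000
  pos 6: 110001 XOR 100101 = 010100
  pos 7: 101000 XOR 100101 = 001101
  pos 9: 110111 XOR 100101 = 010010
  pos 10: 100101 XOR 100101 = 000000
Remainder = 00000 (zero — the frame passes the CRC check).

00000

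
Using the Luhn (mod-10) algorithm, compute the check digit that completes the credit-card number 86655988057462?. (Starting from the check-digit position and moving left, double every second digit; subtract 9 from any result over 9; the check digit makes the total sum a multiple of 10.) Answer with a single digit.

7

Partial digits right→left: 2 6 4 7 5 0 8 8 9 5 5 6 6 8
Double every second digit counting from the check-digit position (so the 1st, 3rd, 5th, ... of the partial from the right).
  doubled (with −9 where >9): 4 8 1 7 9 1 3 → sum 33
  kept as-is: 6 7 0 8 5 6 8 → sum 40
Total = 33 + 40 = 73.
Check digit = (10 − (73 mod 10)) mod 10 = 7.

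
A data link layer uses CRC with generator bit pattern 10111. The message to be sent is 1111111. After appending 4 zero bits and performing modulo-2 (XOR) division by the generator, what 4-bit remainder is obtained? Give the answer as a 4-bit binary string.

Append 4 zeros: 11111110000. Divide by 10111 (XOR where the leading bit is 1):
  pos 0: 11111 XOR 10111 = 01000
  pos 1: 10001 XOR 10111 = 00110
  pos 3: 11010 XOR 10111 = 01101
  pos 4: 11010 XOR 10111 = 01101
  pos 5: 11010 XOR 10111 = 01101
  pos 6: 11010 XOR 10111 = 01101
Remainder (last 4 bits) = 1101. This is the CRC / FCS.

1101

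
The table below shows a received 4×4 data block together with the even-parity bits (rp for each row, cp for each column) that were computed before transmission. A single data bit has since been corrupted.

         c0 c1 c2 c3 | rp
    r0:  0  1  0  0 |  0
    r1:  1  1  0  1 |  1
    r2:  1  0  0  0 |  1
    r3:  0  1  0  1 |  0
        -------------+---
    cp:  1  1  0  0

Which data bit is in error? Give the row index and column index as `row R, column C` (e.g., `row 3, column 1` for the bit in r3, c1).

row 0, column 0

Recompute each row's even parity and compare to rp:
  r0: data parity 1, sent rp 0 → mismatch
  r1: data parity 1, sent rp 1 → ok
  r2: data parity 1, sent rp 1 → ok
  r3: data parity 0, sent rp 0 → ok
Recompute each column's even parity and compare to cp:
  c0: data parity 0, sent cp 1 → mismatch
  c1: data parity 1, sent cp 1 → ok
  c2: data parity 0, sent cp 0 → ok
  c3: data parity 0, sent cp 0 → ok
Exactly one row (r0) and one column (c0) fail → the flipped bit is at their intersection.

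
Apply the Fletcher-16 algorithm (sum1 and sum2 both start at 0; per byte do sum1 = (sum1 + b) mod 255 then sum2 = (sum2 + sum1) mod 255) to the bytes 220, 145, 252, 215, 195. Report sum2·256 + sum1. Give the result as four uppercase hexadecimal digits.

0107

Running sums (mod 255):
  after byte 0 (220): sum1=220, sum2=220
  after byte 1 (145): sum1=110, sum2=75
  after byte 2 (252): sum1=107, sum2=182
  after byte 3 (215): sum1=67, sum2=249
  after byte 4 (195): sum1=7, sum2=1
Checksum = sum2·256 + sum1 = 1·256 + 7 = 263 = 0x0107.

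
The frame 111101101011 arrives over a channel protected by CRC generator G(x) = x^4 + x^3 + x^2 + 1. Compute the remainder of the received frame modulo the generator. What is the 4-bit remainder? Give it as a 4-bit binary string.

0001

Modulo-2 division of 111101101011 by 11101:
  pos 0: 11110 XOR 11101 = 00011
  pos 3: 11110 XOR 11101 = 00011
  pos 6: 11101 XOR 11101 = 00000
Remainder = 0001 (nonzero — an error is detected).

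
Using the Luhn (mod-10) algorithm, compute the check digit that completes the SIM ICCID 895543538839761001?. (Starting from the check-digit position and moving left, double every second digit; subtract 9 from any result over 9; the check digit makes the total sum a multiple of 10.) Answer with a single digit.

6

Partial digits right→left: 1 0 0 1 6 7 9 3 8 8 3 5 3 4 5 5 9 8
Double every second digit counting from the check-digit position (so the 1st, 3rd, 5th, ... of the partial from the right).
  doubled (with −9 where >9): 2 0 3 9 7 6 6 1 9 → sum 43
  kept as-is: 0 1 7 3 8 5 4 5 8 → sum 41
Total = 43 + 41 = 84.
Check digit = (10 − (84 mod 10)) mod 10 = 6.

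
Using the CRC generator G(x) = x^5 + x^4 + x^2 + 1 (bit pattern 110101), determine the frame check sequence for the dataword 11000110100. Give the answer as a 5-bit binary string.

Append 5 zeros: 1100011010000000. Divide by 110101 (XOR where the leading bit is 1):
  pos 0: 110001 XOR 110101 = 000100
  pos 3: 100101 XOR 110101 = 010000
  pos 4: 100000 XOR 110101 = 010101
  pos 5: 101010 XOR 110101 = 011111
  pos 6: 111110 XOR 110101 = 001011
  pos 8: 101100 XOR 110101 = 011001
  pos 9: 110010 XOR 110101 = 000111
Remainder (last 5 bits) = 01110. This is the CRC / FCS.

01110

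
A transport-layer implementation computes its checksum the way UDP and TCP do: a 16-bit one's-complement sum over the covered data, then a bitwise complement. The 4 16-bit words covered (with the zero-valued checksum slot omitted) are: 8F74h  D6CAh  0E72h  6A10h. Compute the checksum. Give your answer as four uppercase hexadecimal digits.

One's-complement addition (fold any carry out of bit 15 back into bit 0):
  0x8F74 + 0xD6CA = 0x1663E → wrap carry → 0x663F
  0x663F + 0x0E72 = 0x074B1
  0x74B1 + 0x6A10 = 0x0DEC1
One's-complement sum = 0xDEC1.
Checksum = ~0xDEC1 & 0xFFFF = 0x213E.

213E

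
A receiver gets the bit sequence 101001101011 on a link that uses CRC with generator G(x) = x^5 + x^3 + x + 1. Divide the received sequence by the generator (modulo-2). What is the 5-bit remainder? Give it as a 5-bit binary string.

00111

Modulo-2 division of 101001101011 by 101011:
  pos 0: 101001 XOR 101011 = 000010
  pos 4: 101010 XOR 101011 = 000001
Remainder = 00111 (nonzero — an error is detected).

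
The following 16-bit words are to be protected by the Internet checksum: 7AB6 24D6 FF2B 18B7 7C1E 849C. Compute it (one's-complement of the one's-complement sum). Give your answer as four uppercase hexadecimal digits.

One's-complement addition (fold any carry out of bit 15 back into bit 0):
  0x7AB6 + 0x24D6 = 0x09F8C
  0x9F8C + 0xFF2B = 0x19EB7 → wrap carry → 0x9EB8
  0x9EB8 + 0x18B7 = 0x0B76F
  0xB76F + 0x7C1E = 0x1338D → wrap carry → 0x338E
  0x338E + 0x849C = 0x0B82A
One's-complement sum = 0xB82A.
Checksum = ~0xB82A & 0xFFFF = 0x47D5.

47D5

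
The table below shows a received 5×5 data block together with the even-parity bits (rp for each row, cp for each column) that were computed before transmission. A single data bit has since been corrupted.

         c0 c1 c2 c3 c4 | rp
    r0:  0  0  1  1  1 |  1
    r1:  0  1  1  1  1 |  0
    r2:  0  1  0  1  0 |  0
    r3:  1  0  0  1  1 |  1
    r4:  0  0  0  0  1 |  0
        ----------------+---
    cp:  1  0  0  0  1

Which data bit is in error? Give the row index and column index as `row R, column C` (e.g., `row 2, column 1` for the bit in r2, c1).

row 4, column 4

Recompute each row's even parity and compare to rp:
  r0: data parity 1, sent rp 1 → ok
  r1: data parity 0, sent rp 0 → ok
  r2: data parity 0, sent rp 0 → ok
  r3: data parity 1, sent rp 1 → ok
  r4: data parity 1, sent rp 0 → mismatch
Recompute each column's even parity and compare to cp:
  c0: data parity 1, sent cp 1 → ok
  c1: data parity 0, sent cp 0 → ok
  c2: data parity 0, sent cp 0 → ok
  c3: data parity 0, sent cp 0 → ok
  c4: data parity 0, sent cp 1 → mismatch
Exactly one row (r4) and one column (c4) fail → the flipped bit is at their intersection.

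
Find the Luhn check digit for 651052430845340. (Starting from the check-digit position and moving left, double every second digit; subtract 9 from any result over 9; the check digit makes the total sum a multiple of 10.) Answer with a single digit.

5

Partial digits right→left: 0 4 3 5 4 8 0 3 4 2 5 0 1 5 6
Double every second digit counting from the check-digit position (so the 1st, 3rd, 5th, ... of the partial from the right).
  doubled (with −9 where >9): 0 6 8 0 8 1 2 3 → sum 28
  kept as-is: 4 5 8 3 2 0 5 → sum 27
Total = 28 + 27 = 55.
Check digit = (10 − (55 mod 10)) mod 10 = 5.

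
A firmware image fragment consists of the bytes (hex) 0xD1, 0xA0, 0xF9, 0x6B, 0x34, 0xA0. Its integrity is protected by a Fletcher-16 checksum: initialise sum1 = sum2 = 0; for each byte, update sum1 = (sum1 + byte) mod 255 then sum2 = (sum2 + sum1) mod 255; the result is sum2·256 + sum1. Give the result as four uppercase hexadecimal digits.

41AC

Running sums (mod 255):
  after byte 0 (0xD1): sum1=209, sum2=209
  after byte 1 (0xA0): sum1=114, sum2=68
  after byte 2 (0xF9): sum1=108, sum2=176
  after byte 3 (0x6B): sum1=215, sum2=136
  after byte 4 (0x34): sum1=12, sum2=148
  after byte 5 (0xA0): sum1=172, sum2=65
Checksum = sum2·256 + sum1 = 65·256 + 172 = 16812 = 0x41AC.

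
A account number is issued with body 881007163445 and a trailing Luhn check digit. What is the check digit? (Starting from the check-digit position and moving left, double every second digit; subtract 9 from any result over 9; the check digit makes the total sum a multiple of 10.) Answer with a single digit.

Partial digits right→left: 5 4 4 3 6 1 7 0 0 1 8 8
Double every second digit counting from the check-digit position (so the 1st, 3rd, 5th, ... of the partial from the right).
  doubled (with −9 where >9): 1 8 3 5 0 7 → sum 24
  kept as-is: 4 3 1 0 1 8 → sum 17
Total = 24 + 17 = 41.
Check digit = (10 − (41 mod 10)) mod 10 = 9.

9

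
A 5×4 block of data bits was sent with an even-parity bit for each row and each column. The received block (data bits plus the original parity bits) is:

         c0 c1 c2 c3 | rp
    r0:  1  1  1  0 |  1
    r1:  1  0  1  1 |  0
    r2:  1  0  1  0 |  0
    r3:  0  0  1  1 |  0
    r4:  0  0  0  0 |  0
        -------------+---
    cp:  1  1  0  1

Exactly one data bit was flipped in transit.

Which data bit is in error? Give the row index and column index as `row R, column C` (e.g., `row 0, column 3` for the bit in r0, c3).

row 1, column 3

Recompute each row's even parity and compare to rp:
  r0: data parity 1, sent rp 1 → ok
  r1: data parity 1, sent rp 0 → mismatch
  r2: data parity 0, sent rp 0 → ok
  r3: data parity 0, sent rp 0 → ok
  r4: data parity 0, sent rp 0 → ok
Recompute each column's even parity and compare to cp:
  c0: data parity 1, sent cp 1 → ok
  c1: data parity 1, sent cp 1 → ok
  c2: data parity 0, sent cp 0 → ok
  c3: data parity 0, sent cp 1 → mismatch
Exactly one row (r1) and one column (c3) fail → the flipped bit is at their intersection.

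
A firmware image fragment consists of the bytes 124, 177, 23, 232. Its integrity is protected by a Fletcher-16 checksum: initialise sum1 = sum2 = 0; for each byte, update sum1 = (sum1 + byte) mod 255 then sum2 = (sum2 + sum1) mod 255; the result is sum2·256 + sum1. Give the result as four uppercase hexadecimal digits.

1E2E

Running sums (mod 255):
  after byte 0 (124): sum1=124, sum2=124
  after byte 1 (177): sum1=46, sum2=170
  after byte 2 (23): sum1=69, sum2=239
  after byte 3 (232): sum1=46, sum2=30
Checksum = sum2·256 + sum1 = 30·256 + 46 = 7726 = 0x1E2E.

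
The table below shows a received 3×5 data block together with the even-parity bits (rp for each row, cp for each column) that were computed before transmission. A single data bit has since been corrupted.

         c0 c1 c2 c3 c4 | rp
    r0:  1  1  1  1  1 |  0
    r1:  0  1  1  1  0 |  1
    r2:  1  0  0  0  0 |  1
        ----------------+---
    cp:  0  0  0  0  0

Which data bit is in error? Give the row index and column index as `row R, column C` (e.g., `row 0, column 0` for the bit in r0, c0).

row 0, column 4

Recompute each row's even parity and compare to rp:
  r0: data parity 1, sent rp 0 → mismatch
  r1: data parity 1, sent rp 1 → ok
  r2: data parity 1, sent rp 1 → ok
Recompute each column's even parity and compare to cp:
  c0: data parity 0, sent cp 0 → ok
  c1: data parity 0, sent cp 0 → ok
  c2: data parity 0, sent cp 0 → ok
  c3: data parity 0, sent cp 0 → ok
  c4: data parity 1, sent cp 0 → mismatch
Exactly one row (r0) and one column (c4) fail → the flipped bit is at their intersection.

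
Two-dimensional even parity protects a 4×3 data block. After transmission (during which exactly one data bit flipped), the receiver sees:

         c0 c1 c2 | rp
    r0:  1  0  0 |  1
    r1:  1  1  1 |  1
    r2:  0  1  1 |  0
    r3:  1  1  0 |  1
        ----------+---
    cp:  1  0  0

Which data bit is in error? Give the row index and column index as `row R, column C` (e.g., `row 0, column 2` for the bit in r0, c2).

row 3, column 1

Recompute each row's even parity and compare to rp:
  r0: data parity 1, sent rp 1 → ok
  r1: data parity 1, sent rp 1 → ok
  r2: data parity 0, sent rp 0 → ok
  r3: data parity 0, sent rp 1 → mismatch
Recompute each column's even parity and compare to cp:
  c0: data parity 1, sent cp 1 → ok
  c1: data parity 1, sent cp 0 → mismatch
  c2: data parity 0, sent cp 0 → ok
Exactly one row (r3) and one column (c1) fail → the flipped bit is at their intersection.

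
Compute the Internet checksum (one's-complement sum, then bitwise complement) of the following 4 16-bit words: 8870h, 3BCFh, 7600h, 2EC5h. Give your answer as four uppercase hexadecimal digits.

96FA

One's-complement addition (fold any carry out of bit 15 back into bit 0):
  0x8870 + 0x3BCF = 0x0C43F
  0xC43F + 0x7600 = 0x13A3F → wrap carry → 0x3A40
  0x3A40 + 0x2EC5 = 0x06905
One's-complement sum = 0x6905.
Checksum = ~0x6905 & 0xFFFF = 0x96FA.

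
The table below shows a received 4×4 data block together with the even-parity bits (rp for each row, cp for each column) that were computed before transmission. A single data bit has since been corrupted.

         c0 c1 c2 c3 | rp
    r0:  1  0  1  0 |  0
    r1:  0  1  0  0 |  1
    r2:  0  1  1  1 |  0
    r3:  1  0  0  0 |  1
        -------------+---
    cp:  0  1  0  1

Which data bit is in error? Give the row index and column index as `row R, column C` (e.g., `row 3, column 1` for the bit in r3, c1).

row 2, column 1

Recompute each row's even parity and compare to rp:
  r0: data parity 0, sent rp 0 → ok
  r1: data parity 1, sent rp 1 → ok
  r2: data parity 1, sent rp 0 → mismatch
  r3: data parity 1, sent rp 1 → ok
Recompute each column's even parity and compare to cp:
  c0: data parity 0, sent cp 0 → ok
  c1: data parity 0, sent cp 1 → mismatch
  c2: data parity 0, sent cp 0 → ok
  c3: data parity 1, sent cp 1 → ok
Exactly one row (r2) and one column (c1) fail → the flipped bit is at their intersection.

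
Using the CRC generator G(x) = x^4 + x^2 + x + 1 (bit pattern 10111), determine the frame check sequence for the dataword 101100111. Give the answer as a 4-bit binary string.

0000

Append 4 zeros: 1011001110000. Divide by 10111 (XOR where the leading bit is 1):
  pos 0: 10110 XOR 10111 = 00001
  pos 4: 10111 XOR 10111 = 00000
Remainder (last 4 bits) = 0000. This is the CRC / FCS.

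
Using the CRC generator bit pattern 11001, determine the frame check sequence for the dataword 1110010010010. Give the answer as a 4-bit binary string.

Append 4 zeros: 11100100100100000. Divide by 11001 (XOR where the leading bit is 1):
  pos 0: 11100 XOR 11001 = 00101
  pos 2: 10110 XOR 11001 = 01111
  pos 3: 11110 XOR 11001 = 00111
  pos 5: 11110 XOR 11001 = 00111
  pos 7: 11101 XOR 11001 = 00100
  pos 9: 10000 XOR 11001 = 01001
  pos 10: 10010 XOR 11001 = 01011
  pos 11: 10110 XOR 11001 = 01111
  pos 12: 11110 XOR 11001 = 00111
Remainder (last 4 bits) = 0111. This is the CRC / FCS.

0111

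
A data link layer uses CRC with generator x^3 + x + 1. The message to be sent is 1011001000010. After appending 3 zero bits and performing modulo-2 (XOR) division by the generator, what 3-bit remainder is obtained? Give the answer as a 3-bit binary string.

010

Append 3 zeros: 1011001000010000. Divide by 1011 (XOR where the leading bit is 1):
  pos 0: 1011 XOR 1011 = 0000
  pos 6: 1000 XOR 1011 = 0011
  pos 8: 1101 XOR 1011 = 0110
  pos 9: 1100 XOR 1011 = 0111
  pos 10: 1110 XOR 1011 = 0101
  pos 11: 1010 XOR 1011 = 0001
Remainder (last 3 bits) = 010. This is the CRC / FCS.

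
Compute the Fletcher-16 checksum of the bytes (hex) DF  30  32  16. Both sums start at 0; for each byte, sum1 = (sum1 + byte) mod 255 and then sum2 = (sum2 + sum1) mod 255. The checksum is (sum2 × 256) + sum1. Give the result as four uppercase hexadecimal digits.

8A58

Running sums (mod 255):
  after byte 0 (DF): sum1=223, sum2=223
  after byte 1 (30): sum1=16, sum2=239
  after byte 2 (32): sum1=66, sum2=50
  after byte 3 (16): sum1=88, sum2=138
Checksum = sum2·256 + sum1 = 138·256 + 88 = 35416 = 0x8A58.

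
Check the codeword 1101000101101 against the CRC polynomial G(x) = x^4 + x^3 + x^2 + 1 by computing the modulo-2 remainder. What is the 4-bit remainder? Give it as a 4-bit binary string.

0100

Modulo-2 division of 1101000101101 by 11101:
  pos 0: 11010 XOR 11101 = 00111
  pos 2: 11100 XOR 11101 = 00001
  pos 6: 11011 XOR 11101 = 00110
  pos 8: 11001 XOR 11101 = 00100
Remainder = 0100 (nonzero — an error is detected).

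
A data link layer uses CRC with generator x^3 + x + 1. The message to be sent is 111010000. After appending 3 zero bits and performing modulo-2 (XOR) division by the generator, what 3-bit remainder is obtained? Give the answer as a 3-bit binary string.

Append 3 zeros: 111010000000. Divide by 1011 (XOR where the leading bit is 1):
  pos 0: 1110 XOR 1011 = 0101
  pos 1: 1011 XOR 1011 = 0000
Remainder (last 3 bits) = 000. This is the CRC / FCS.

000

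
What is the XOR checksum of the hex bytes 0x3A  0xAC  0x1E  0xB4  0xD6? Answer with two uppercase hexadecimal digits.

XOR the bytes together:
  start with 0x3A
  0x3A ⊕ 0xAC = 0x96
  0x96 ⊕ 0x1E = 0x88
  0x88 ⊕ 0xB4 = 0x3C
  0x3C ⊕ 0xD6 = 0xEA

EA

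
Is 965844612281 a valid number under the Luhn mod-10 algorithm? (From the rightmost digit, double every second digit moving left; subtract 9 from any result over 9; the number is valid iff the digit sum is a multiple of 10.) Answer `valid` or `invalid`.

invalid

From the right, keep odd positions and double even positions (subtract 9 from any doubled value over 9):
  doubled (positions 2,4,...): 7 4 3 8 1 9 → sum 32
  kept (positions 1,3,...): 1 2 1 4 8 6 → sum 22
Total = 54.
54 mod 10 = 4, so the number is invalid.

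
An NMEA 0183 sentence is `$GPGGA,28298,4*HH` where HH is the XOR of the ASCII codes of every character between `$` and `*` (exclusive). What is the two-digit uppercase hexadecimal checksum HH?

XOR the ASCII codes of the payload characters:
  'G' = 0x47 → acc = 0x47
  'P' = 0x50 → acc = 0x17
  'G' = 0x47 → acc = 0x50
  'G' = 0x47 → acc = 0x17
  'A' = 0x41 → acc = 0x56
  ',' = 0x2C → acc = 0x7A
  '2' = 0x32 → acc = 0x48
  '8' = 0x38 → acc = 0x70
  '2' = 0x32 → acc = 0x42
  '9' = 0x39 → acc = 0x7B
  '8' = 0x38 → acc = 0x43
  ',' = 0x2C → acc = 0x6F
  '4' = 0x34 → acc = 0x5B
Checksum = 0x5B.

5B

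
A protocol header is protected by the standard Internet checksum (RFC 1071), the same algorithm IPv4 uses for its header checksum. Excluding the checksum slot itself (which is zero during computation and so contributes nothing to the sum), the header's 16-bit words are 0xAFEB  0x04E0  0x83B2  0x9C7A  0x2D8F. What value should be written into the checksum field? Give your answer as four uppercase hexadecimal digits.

One's-complement addition (fold any carry out of bit 15 back into bit 0):
  0xAFEB + 0x04E0 = 0x0B4CB
  0xB4CB + 0x83B2 = 0x1387D → wrap carry → 0x387E
  0x387E + 0x9C7A = 0x0D4F8
  0xD4F8 + 0x2D8F = 0x10287 → wrap carry → 0x0288
One's-complement sum = 0x0288.
Checksum = ~0x0288 & 0xFFFF = 0xFD77.

FD77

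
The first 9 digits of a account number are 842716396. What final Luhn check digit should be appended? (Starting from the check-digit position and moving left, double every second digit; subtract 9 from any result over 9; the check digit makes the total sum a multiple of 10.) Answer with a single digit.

Partial digits right→left: 6 9 3 6 1 7 2 4 8
Double every second digit counting from the check-digit position (so the 1st, 3rd, 5th, ... of the partial from the right).
  doubled (with −9 where >9): 3 6 2 4 7 → sum 22
  kept as-is: 9 6 7 4 → sum 26
Total = 22 + 26 = 48.
Check digit = (10 − (48 mod 10)) mod 10 = 2.

2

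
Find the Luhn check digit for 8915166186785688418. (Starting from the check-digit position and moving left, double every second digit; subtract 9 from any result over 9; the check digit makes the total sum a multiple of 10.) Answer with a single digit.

1

Partial digits right→left: 8 1 4 8 8 6 5 8 7 6 8 1 6 6 1 5 1 9 8
Double every second digit counting from the check-digit position (so the 1st, 3rd, 5th, ... of the partial from the right).
  doubled (with −9 where >9): 7 8 7 1 5 7 3 2 2 7 → sum 49
  kept as-is: 1 8 6 8 6 1 6 5 9 → sum 50
Total = 49 + 50 = 99.
Check digit = (10 − (99 mod 10)) mod 10 = 1.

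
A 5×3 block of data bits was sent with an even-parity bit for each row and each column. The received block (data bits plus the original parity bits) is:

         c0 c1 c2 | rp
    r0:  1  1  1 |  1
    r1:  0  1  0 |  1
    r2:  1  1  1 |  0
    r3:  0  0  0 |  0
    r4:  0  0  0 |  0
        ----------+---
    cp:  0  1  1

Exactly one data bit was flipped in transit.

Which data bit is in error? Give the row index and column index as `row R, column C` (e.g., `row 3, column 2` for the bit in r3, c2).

row 2, column 2

Recompute each row's even parity and compare to rp:
  r0: data parity 1, sent rp 1 → ok
  r1: data parity 1, sent rp 1 → ok
  r2: data parity 1, sent rp 0 → mismatch
  r3: data parity 0, sent rp 0 → ok
  r4: data parity 0, sent rp 0 → ok
Recompute each column's even parity and compare to cp:
  c0: data parity 0, sent cp 0 → ok
  c1: data parity 1, sent cp 1 → ok
  c2: data parity 0, sent cp 1 → mismatch
Exactly one row (r2) and one column (c2) fail → the flipped bit is at their intersection.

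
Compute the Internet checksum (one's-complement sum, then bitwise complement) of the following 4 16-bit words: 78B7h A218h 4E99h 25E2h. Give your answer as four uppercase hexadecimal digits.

One's-complement addition (fold any carry out of bit 15 back into bit 0):
  0x78B7 + 0xA218 = 0x11ACF → wrap carry → 0x1AD0
  0x1AD0 + 0x4E99 = 0x06969
  0x6969 + 0x25E2 = 0x08F4B
One's-complement sum = 0x8F4B.
Checksum = ~0x8F4B & 0xFFFF = 0x70B4.

70B4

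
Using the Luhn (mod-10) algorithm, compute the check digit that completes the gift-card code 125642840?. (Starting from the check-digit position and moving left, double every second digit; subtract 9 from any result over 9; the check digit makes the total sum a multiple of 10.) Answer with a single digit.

8

Partial digits right→left: 0 4 8 2 4 6 5 2 1
Double every second digit counting from the check-digit position (so the 1st, 3rd, 5th, ... of the partial from the right).
  doubled (with −9 where >9): 0 7 8 1 2 → sum 18
  kept as-is: 4 2 6 2 → sum 14
Total = 18 + 14 = 32.
Check digit = (10 − (32 mod 10)) mod 10 = 8.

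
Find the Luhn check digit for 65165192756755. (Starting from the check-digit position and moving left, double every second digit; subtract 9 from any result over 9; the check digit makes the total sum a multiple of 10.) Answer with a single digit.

Partial digits right→left: 5 5 7 6 5 7 2 9 1 5 6 1 5 6
Double every second digit counting from the check-digit position (so the 1st, 3rd, 5th, ... of the partial from the right).
  doubled (with −9 where >9): 1 5 1 4 2 3 1 → sum 17
  kept as-is: 5 6 7 9 5 1 6 → sum 39
Total = 17 + 39 = 56.
Check digit = (10 − (56 mod 10)) mod 10 = 4.

4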